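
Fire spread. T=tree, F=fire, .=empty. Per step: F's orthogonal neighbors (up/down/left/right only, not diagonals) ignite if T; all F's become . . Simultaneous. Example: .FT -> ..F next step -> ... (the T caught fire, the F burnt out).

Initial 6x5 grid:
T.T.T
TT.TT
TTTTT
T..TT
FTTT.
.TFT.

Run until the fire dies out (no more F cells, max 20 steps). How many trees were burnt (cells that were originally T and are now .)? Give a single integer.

Answer: 19

Derivation:
Step 1: +5 fires, +2 burnt (F count now 5)
Step 2: +2 fires, +5 burnt (F count now 2)
Step 3: +3 fires, +2 burnt (F count now 3)
Step 4: +5 fires, +3 burnt (F count now 5)
Step 5: +2 fires, +5 burnt (F count now 2)
Step 6: +1 fires, +2 burnt (F count now 1)
Step 7: +1 fires, +1 burnt (F count now 1)
Step 8: +0 fires, +1 burnt (F count now 0)
Fire out after step 8
Initially T: 20, now '.': 29
Total burnt (originally-T cells now '.'): 19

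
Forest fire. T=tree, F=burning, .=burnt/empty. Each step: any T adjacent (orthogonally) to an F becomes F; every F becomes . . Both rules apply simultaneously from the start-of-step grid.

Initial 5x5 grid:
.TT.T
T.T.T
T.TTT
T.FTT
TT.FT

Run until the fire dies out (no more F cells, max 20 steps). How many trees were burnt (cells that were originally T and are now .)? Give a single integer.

Step 1: +3 fires, +2 burnt (F count now 3)
Step 2: +3 fires, +3 burnt (F count now 3)
Step 3: +2 fires, +3 burnt (F count now 2)
Step 4: +2 fires, +2 burnt (F count now 2)
Step 5: +1 fires, +2 burnt (F count now 1)
Step 6: +0 fires, +1 burnt (F count now 0)
Fire out after step 6
Initially T: 16, now '.': 20
Total burnt (originally-T cells now '.'): 11

Answer: 11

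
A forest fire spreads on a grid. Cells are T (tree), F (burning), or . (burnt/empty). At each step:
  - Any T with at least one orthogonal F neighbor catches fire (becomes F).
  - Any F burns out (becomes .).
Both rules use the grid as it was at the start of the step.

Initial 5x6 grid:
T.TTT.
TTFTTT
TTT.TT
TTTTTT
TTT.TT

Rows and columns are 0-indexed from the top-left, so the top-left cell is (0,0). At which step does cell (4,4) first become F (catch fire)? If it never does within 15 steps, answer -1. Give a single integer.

Step 1: cell (4,4)='T' (+4 fires, +1 burnt)
Step 2: cell (4,4)='T' (+5 fires, +4 burnt)
Step 3: cell (4,4)='T' (+8 fires, +5 burnt)
Step 4: cell (4,4)='T' (+4 fires, +8 burnt)
Step 5: cell (4,4)='F' (+3 fires, +4 burnt)
  -> target ignites at step 5
Step 6: cell (4,4)='.' (+1 fires, +3 burnt)
Step 7: cell (4,4)='.' (+0 fires, +1 burnt)
  fire out at step 7

5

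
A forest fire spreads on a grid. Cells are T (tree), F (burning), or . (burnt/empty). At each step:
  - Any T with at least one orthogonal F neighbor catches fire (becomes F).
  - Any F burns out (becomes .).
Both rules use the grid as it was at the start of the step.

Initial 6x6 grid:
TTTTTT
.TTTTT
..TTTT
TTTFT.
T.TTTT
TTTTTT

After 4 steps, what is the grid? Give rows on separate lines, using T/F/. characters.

Step 1: 4 trees catch fire, 1 burn out
  TTTTTT
  .TTTTT
  ..TFTT
  TTF.F.
  T.TFTT
  TTTTTT
Step 2: 7 trees catch fire, 4 burn out
  TTTTTT
  .TTFTT
  ..F.FT
  TF....
  T.F.FT
  TTTFTT
Step 3: 8 trees catch fire, 7 burn out
  TTTFTT
  .TF.FT
  .....F
  F.....
  T....F
  TTF.FT
Step 4: 7 trees catch fire, 8 burn out
  TTF.FT
  .F...F
  ......
  ......
  F.....
  TF...F

TTF.FT
.F...F
......
......
F.....
TF...F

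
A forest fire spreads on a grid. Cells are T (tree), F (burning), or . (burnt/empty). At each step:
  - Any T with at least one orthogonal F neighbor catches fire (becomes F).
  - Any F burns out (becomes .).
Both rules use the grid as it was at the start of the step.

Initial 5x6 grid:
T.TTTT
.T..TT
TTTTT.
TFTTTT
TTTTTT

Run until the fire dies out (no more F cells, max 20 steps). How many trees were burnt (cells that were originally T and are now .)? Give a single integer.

Step 1: +4 fires, +1 burnt (F count now 4)
Step 2: +6 fires, +4 burnt (F count now 6)
Step 3: +3 fires, +6 burnt (F count now 3)
Step 4: +3 fires, +3 burnt (F count now 3)
Step 5: +2 fires, +3 burnt (F count now 2)
Step 6: +2 fires, +2 burnt (F count now 2)
Step 7: +2 fires, +2 burnt (F count now 2)
Step 8: +1 fires, +2 burnt (F count now 1)
Step 9: +0 fires, +1 burnt (F count now 0)
Fire out after step 9
Initially T: 24, now '.': 29
Total burnt (originally-T cells now '.'): 23

Answer: 23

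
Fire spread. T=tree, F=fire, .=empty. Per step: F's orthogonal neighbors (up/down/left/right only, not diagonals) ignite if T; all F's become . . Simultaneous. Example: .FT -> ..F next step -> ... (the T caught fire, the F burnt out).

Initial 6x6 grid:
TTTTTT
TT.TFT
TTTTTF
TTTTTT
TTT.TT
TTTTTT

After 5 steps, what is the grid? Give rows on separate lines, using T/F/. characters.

Step 1: 5 trees catch fire, 2 burn out
  TTTTFT
  TT.F.F
  TTTTF.
  TTTTTF
  TTT.TT
  TTTTTT
Step 2: 5 trees catch fire, 5 burn out
  TTTF.F
  TT....
  TTTF..
  TTTTF.
  TTT.TF
  TTTTTT
Step 3: 5 trees catch fire, 5 burn out
  TTF...
  TT....
  TTF...
  TTTF..
  TTT.F.
  TTTTTF
Step 4: 4 trees catch fire, 5 burn out
  TF....
  TT....
  TF....
  TTF...
  TTT...
  TTTTF.
Step 5: 6 trees catch fire, 4 burn out
  F.....
  TF....
  F.....
  TF....
  TTF...
  TTTF..

F.....
TF....
F.....
TF....
TTF...
TTTF..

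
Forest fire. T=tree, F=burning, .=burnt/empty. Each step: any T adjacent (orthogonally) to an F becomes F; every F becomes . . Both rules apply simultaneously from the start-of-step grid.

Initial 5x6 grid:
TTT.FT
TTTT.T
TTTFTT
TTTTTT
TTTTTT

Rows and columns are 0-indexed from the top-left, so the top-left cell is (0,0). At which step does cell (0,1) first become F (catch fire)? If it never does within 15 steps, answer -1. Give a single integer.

Step 1: cell (0,1)='T' (+5 fires, +2 burnt)
Step 2: cell (0,1)='T' (+7 fires, +5 burnt)
Step 3: cell (0,1)='T' (+7 fires, +7 burnt)
Step 4: cell (0,1)='F' (+5 fires, +7 burnt)
  -> target ignites at step 4
Step 5: cell (0,1)='.' (+2 fires, +5 burnt)
Step 6: cell (0,1)='.' (+0 fires, +2 burnt)
  fire out at step 6

4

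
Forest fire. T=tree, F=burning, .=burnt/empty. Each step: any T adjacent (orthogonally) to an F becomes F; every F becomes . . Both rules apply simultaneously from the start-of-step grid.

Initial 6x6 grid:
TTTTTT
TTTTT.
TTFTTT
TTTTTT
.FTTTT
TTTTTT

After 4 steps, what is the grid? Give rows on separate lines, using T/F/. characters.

Step 1: 7 trees catch fire, 2 burn out
  TTTTTT
  TTFTT.
  TF.FTT
  TFFTTT
  ..FTTT
  TFTTTT
Step 2: 10 trees catch fire, 7 burn out
  TTFTTT
  TF.FT.
  F...FT
  F..FTT
  ...FTT
  F.FTTT
Step 3: 8 trees catch fire, 10 burn out
  TF.FTT
  F...F.
  .....F
  ....FT
  ....FT
  ...FTT
Step 4: 5 trees catch fire, 8 burn out
  F...FT
  ......
  ......
  .....F
  .....F
  ....FT

F...FT
......
......
.....F
.....F
....FT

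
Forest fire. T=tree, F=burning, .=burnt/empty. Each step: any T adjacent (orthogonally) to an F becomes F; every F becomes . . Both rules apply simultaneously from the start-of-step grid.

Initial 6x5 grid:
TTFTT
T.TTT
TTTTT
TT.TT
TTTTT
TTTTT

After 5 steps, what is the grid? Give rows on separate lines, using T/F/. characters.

Step 1: 3 trees catch fire, 1 burn out
  TF.FT
  T.FTT
  TTTTT
  TT.TT
  TTTTT
  TTTTT
Step 2: 4 trees catch fire, 3 burn out
  F...F
  T..FT
  TTFTT
  TT.TT
  TTTTT
  TTTTT
Step 3: 4 trees catch fire, 4 burn out
  .....
  F...F
  TF.FT
  TT.TT
  TTTTT
  TTTTT
Step 4: 4 trees catch fire, 4 burn out
  .....
  .....
  F...F
  TF.FT
  TTTTT
  TTTTT
Step 5: 4 trees catch fire, 4 burn out
  .....
  .....
  .....
  F...F
  TFTFT
  TTTTT

.....
.....
.....
F...F
TFTFT
TTTTT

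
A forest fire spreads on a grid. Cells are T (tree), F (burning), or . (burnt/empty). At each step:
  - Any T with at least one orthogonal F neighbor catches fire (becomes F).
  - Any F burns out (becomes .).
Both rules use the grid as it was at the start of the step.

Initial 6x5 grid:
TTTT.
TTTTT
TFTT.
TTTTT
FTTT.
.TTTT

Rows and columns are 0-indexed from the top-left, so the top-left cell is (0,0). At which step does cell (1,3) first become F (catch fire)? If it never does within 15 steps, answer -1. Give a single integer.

Step 1: cell (1,3)='T' (+6 fires, +2 burnt)
Step 2: cell (1,3)='T' (+7 fires, +6 burnt)
Step 3: cell (1,3)='F' (+6 fires, +7 burnt)
  -> target ignites at step 3
Step 4: cell (1,3)='.' (+4 fires, +6 burnt)
Step 5: cell (1,3)='.' (+1 fires, +4 burnt)
Step 6: cell (1,3)='.' (+0 fires, +1 burnt)
  fire out at step 6

3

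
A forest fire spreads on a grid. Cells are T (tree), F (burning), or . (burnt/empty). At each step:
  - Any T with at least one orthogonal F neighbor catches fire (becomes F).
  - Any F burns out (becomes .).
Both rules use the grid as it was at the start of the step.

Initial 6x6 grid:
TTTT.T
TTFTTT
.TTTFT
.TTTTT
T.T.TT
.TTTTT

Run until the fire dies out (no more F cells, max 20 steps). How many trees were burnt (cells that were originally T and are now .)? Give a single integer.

Answer: 27

Derivation:
Step 1: +8 fires, +2 burnt (F count now 8)
Step 2: +9 fires, +8 burnt (F count now 9)
Step 3: +6 fires, +9 burnt (F count now 6)
Step 4: +3 fires, +6 burnt (F count now 3)
Step 5: +1 fires, +3 burnt (F count now 1)
Step 6: +0 fires, +1 burnt (F count now 0)
Fire out after step 6
Initially T: 28, now '.': 35
Total burnt (originally-T cells now '.'): 27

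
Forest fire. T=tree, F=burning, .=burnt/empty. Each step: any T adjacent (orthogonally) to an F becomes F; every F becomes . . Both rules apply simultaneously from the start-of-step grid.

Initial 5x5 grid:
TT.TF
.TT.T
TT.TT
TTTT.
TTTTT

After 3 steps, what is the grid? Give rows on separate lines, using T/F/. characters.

Step 1: 2 trees catch fire, 1 burn out
  TT.F.
  .TT.F
  TT.TT
  TTTT.
  TTTTT
Step 2: 1 trees catch fire, 2 burn out
  TT...
  .TT..
  TT.TF
  TTTT.
  TTTTT
Step 3: 1 trees catch fire, 1 burn out
  TT...
  .TT..
  TT.F.
  TTTT.
  TTTTT

TT...
.TT..
TT.F.
TTTT.
TTTTT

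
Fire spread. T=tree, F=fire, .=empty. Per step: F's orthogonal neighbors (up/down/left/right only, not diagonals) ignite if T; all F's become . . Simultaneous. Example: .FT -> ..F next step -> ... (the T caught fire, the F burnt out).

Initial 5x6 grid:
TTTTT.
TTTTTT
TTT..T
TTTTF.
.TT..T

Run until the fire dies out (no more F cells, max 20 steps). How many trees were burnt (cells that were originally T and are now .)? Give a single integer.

Step 1: +1 fires, +1 burnt (F count now 1)
Step 2: +1 fires, +1 burnt (F count now 1)
Step 3: +3 fires, +1 burnt (F count now 3)
Step 4: +4 fires, +3 burnt (F count now 4)
Step 5: +4 fires, +4 burnt (F count now 4)
Step 6: +4 fires, +4 burnt (F count now 4)
Step 7: +3 fires, +4 burnt (F count now 3)
Step 8: +1 fires, +3 burnt (F count now 1)
Step 9: +0 fires, +1 burnt (F count now 0)
Fire out after step 9
Initially T: 22, now '.': 29
Total burnt (originally-T cells now '.'): 21

Answer: 21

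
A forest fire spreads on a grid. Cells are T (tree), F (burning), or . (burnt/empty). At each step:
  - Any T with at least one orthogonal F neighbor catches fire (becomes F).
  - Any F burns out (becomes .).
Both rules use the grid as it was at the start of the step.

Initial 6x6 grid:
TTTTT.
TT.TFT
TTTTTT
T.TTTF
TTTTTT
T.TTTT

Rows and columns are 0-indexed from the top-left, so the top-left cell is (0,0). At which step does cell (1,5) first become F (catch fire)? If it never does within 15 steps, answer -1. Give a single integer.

Step 1: cell (1,5)='F' (+7 fires, +2 burnt)
  -> target ignites at step 1
Step 2: cell (1,5)='.' (+5 fires, +7 burnt)
Step 3: cell (1,5)='.' (+5 fires, +5 burnt)
Step 4: cell (1,5)='.' (+4 fires, +5 burnt)
Step 5: cell (1,5)='.' (+5 fires, +4 burnt)
Step 6: cell (1,5)='.' (+3 fires, +5 burnt)
Step 7: cell (1,5)='.' (+1 fires, +3 burnt)
Step 8: cell (1,5)='.' (+0 fires, +1 burnt)
  fire out at step 8

1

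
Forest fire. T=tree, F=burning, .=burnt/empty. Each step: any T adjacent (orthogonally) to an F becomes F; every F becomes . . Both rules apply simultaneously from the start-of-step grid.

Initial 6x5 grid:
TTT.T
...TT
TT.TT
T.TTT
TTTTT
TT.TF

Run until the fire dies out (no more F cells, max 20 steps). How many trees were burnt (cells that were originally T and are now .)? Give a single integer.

Answer: 19

Derivation:
Step 1: +2 fires, +1 burnt (F count now 2)
Step 2: +2 fires, +2 burnt (F count now 2)
Step 3: +3 fires, +2 burnt (F count now 3)
Step 4: +4 fires, +3 burnt (F count now 4)
Step 5: +4 fires, +4 burnt (F count now 4)
Step 6: +2 fires, +4 burnt (F count now 2)
Step 7: +1 fires, +2 burnt (F count now 1)
Step 8: +1 fires, +1 burnt (F count now 1)
Step 9: +0 fires, +1 burnt (F count now 0)
Fire out after step 9
Initially T: 22, now '.': 27
Total burnt (originally-T cells now '.'): 19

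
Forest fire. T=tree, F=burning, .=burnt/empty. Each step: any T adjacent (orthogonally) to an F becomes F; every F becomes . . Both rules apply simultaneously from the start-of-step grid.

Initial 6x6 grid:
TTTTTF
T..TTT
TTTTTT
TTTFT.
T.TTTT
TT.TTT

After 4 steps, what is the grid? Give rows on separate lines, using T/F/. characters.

Step 1: 6 trees catch fire, 2 burn out
  TTTTF.
  T..TTF
  TTTFTT
  TTF.F.
  T.TFTT
  TT.TTT
Step 2: 10 trees catch fire, 6 burn out
  TTTF..
  T..FF.
  TTF.FF
  TF....
  T.F.FT
  TT.FTT
Step 3: 5 trees catch fire, 10 burn out
  TTF...
  T.....
  TF....
  F.....
  T....F
  TT..FT
Step 4: 4 trees catch fire, 5 burn out
  TF....
  T.....
  F.....
  ......
  F.....
  TT...F

TF....
T.....
F.....
......
F.....
TT...F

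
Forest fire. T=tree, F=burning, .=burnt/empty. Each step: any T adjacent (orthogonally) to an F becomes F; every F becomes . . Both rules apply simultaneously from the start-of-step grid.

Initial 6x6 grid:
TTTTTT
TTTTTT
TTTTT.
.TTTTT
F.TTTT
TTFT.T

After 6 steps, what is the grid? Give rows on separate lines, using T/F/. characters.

Step 1: 4 trees catch fire, 2 burn out
  TTTTTT
  TTTTTT
  TTTTT.
  .TTTTT
  ..FTTT
  FF.F.T
Step 2: 2 trees catch fire, 4 burn out
  TTTTTT
  TTTTTT
  TTTTT.
  .TFTTT
  ...FTT
  .....T
Step 3: 4 trees catch fire, 2 burn out
  TTTTTT
  TTTTTT
  TTFTT.
  .F.FTT
  ....FT
  .....T
Step 4: 5 trees catch fire, 4 burn out
  TTTTTT
  TTFTTT
  TF.FT.
  ....FT
  .....F
  .....T
Step 5: 7 trees catch fire, 5 burn out
  TTFTTT
  TF.FTT
  F...F.
  .....F
  ......
  .....F
Step 6: 4 trees catch fire, 7 burn out
  TF.FTT
  F...FT
  ......
  ......
  ......
  ......

TF.FTT
F...FT
......
......
......
......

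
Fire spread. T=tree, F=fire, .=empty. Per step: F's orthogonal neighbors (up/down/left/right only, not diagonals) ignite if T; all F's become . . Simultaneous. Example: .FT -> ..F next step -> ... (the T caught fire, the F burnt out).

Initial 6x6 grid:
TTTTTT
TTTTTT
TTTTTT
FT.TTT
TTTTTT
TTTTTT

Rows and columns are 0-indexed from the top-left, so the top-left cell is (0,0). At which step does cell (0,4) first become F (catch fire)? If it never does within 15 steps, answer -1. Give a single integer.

Step 1: cell (0,4)='T' (+3 fires, +1 burnt)
Step 2: cell (0,4)='T' (+4 fires, +3 burnt)
Step 3: cell (0,4)='T' (+5 fires, +4 burnt)
Step 4: cell (0,4)='T' (+5 fires, +5 burnt)
Step 5: cell (0,4)='T' (+6 fires, +5 burnt)
Step 6: cell (0,4)='T' (+6 fires, +6 burnt)
Step 7: cell (0,4)='F' (+4 fires, +6 burnt)
  -> target ignites at step 7
Step 8: cell (0,4)='.' (+1 fires, +4 burnt)
Step 9: cell (0,4)='.' (+0 fires, +1 burnt)
  fire out at step 9

7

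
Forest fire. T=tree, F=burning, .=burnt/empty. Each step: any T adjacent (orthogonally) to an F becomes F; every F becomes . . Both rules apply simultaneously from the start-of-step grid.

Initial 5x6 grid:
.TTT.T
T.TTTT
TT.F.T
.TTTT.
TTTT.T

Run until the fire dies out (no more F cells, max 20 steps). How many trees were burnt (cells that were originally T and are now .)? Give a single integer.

Answer: 20

Derivation:
Step 1: +2 fires, +1 burnt (F count now 2)
Step 2: +6 fires, +2 burnt (F count now 6)
Step 3: +4 fires, +6 burnt (F count now 4)
Step 4: +5 fires, +4 burnt (F count now 5)
Step 5: +2 fires, +5 burnt (F count now 2)
Step 6: +1 fires, +2 burnt (F count now 1)
Step 7: +0 fires, +1 burnt (F count now 0)
Fire out after step 7
Initially T: 21, now '.': 29
Total burnt (originally-T cells now '.'): 20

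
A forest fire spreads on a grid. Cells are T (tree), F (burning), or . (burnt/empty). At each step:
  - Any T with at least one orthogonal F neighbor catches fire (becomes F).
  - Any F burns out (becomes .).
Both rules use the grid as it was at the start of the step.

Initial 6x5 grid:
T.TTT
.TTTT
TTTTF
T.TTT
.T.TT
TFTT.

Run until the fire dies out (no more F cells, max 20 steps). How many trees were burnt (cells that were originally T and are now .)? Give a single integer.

Step 1: +6 fires, +2 burnt (F count now 6)
Step 2: +6 fires, +6 burnt (F count now 6)
Step 3: +5 fires, +6 burnt (F count now 5)
Step 4: +3 fires, +5 burnt (F count now 3)
Step 5: +1 fires, +3 burnt (F count now 1)
Step 6: +0 fires, +1 burnt (F count now 0)
Fire out after step 6
Initially T: 22, now '.': 29
Total burnt (originally-T cells now '.'): 21

Answer: 21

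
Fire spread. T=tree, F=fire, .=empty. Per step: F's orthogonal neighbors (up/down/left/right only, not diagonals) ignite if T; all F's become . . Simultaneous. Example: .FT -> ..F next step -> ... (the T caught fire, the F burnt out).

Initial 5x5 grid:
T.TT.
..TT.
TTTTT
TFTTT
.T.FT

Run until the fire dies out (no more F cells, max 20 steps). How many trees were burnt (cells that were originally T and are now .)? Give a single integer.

Answer: 15

Derivation:
Step 1: +6 fires, +2 burnt (F count now 6)
Step 2: +4 fires, +6 burnt (F count now 4)
Step 3: +3 fires, +4 burnt (F count now 3)
Step 4: +2 fires, +3 burnt (F count now 2)
Step 5: +0 fires, +2 burnt (F count now 0)
Fire out after step 5
Initially T: 16, now '.': 24
Total burnt (originally-T cells now '.'): 15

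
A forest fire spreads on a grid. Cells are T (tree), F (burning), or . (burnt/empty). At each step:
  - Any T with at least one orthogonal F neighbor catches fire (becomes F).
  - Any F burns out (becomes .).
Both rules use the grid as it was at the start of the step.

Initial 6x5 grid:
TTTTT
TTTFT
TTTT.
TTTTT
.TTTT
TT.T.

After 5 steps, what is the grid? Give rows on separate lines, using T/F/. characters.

Step 1: 4 trees catch fire, 1 burn out
  TTTFT
  TTF.F
  TTTF.
  TTTTT
  .TTTT
  TT.T.
Step 2: 5 trees catch fire, 4 burn out
  TTF.F
  TF...
  TTF..
  TTTFT
  .TTTT
  TT.T.
Step 3: 6 trees catch fire, 5 burn out
  TF...
  F....
  TF...
  TTF.F
  .TTFT
  TT.T.
Step 4: 6 trees catch fire, 6 burn out
  F....
  .....
  F....
  TF...
  .TF.F
  TT.F.
Step 5: 2 trees catch fire, 6 burn out
  .....
  .....
  .....
  F....
  .F...
  TT...

.....
.....
.....
F....
.F...
TT...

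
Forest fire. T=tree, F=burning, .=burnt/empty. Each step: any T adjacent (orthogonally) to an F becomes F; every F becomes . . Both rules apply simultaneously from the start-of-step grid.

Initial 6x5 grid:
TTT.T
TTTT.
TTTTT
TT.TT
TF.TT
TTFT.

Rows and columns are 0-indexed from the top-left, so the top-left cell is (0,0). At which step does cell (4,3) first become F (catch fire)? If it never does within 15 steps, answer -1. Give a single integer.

Step 1: cell (4,3)='T' (+4 fires, +2 burnt)
Step 2: cell (4,3)='F' (+4 fires, +4 burnt)
  -> target ignites at step 2
Step 3: cell (4,3)='.' (+5 fires, +4 burnt)
Step 4: cell (4,3)='.' (+5 fires, +5 burnt)
Step 5: cell (4,3)='.' (+4 fires, +5 burnt)
Step 6: cell (4,3)='.' (+0 fires, +4 burnt)
  fire out at step 6

2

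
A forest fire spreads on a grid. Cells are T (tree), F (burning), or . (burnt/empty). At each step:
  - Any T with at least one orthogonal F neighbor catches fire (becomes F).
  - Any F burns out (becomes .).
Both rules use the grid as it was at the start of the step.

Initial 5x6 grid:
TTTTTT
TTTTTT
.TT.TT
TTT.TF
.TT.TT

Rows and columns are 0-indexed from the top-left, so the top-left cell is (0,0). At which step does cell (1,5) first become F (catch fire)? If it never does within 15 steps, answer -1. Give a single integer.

Step 1: cell (1,5)='T' (+3 fires, +1 burnt)
Step 2: cell (1,5)='F' (+3 fires, +3 burnt)
  -> target ignites at step 2
Step 3: cell (1,5)='.' (+2 fires, +3 burnt)
Step 4: cell (1,5)='.' (+2 fires, +2 burnt)
Step 5: cell (1,5)='.' (+2 fires, +2 burnt)
Step 6: cell (1,5)='.' (+3 fires, +2 burnt)
Step 7: cell (1,5)='.' (+4 fires, +3 burnt)
Step 8: cell (1,5)='.' (+3 fires, +4 burnt)
Step 9: cell (1,5)='.' (+2 fires, +3 burnt)
Step 10: cell (1,5)='.' (+0 fires, +2 burnt)
  fire out at step 10

2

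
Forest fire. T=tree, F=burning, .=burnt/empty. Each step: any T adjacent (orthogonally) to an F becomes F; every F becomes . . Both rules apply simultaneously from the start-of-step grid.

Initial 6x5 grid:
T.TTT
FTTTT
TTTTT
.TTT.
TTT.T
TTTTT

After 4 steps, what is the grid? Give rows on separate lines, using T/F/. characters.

Step 1: 3 trees catch fire, 1 burn out
  F.TTT
  .FTTT
  FTTTT
  .TTT.
  TTT.T
  TTTTT
Step 2: 2 trees catch fire, 3 burn out
  ..TTT
  ..FTT
  .FTTT
  .TTT.
  TTT.T
  TTTTT
Step 3: 4 trees catch fire, 2 burn out
  ..FTT
  ...FT
  ..FTT
  .FTT.
  TTT.T
  TTTTT
Step 4: 5 trees catch fire, 4 burn out
  ...FT
  ....F
  ...FT
  ..FT.
  TFT.T
  TTTTT

...FT
....F
...FT
..FT.
TFT.T
TTTTT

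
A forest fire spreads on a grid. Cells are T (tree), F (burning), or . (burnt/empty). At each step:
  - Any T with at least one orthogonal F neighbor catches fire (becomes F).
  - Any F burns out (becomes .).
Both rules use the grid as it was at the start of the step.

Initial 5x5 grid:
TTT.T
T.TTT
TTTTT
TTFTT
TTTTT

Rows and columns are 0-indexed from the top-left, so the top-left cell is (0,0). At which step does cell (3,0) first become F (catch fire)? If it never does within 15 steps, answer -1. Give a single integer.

Step 1: cell (3,0)='T' (+4 fires, +1 burnt)
Step 2: cell (3,0)='F' (+7 fires, +4 burnt)
  -> target ignites at step 2
Step 3: cell (3,0)='.' (+6 fires, +7 burnt)
Step 4: cell (3,0)='.' (+3 fires, +6 burnt)
Step 5: cell (3,0)='.' (+2 fires, +3 burnt)
Step 6: cell (3,0)='.' (+0 fires, +2 burnt)
  fire out at step 6

2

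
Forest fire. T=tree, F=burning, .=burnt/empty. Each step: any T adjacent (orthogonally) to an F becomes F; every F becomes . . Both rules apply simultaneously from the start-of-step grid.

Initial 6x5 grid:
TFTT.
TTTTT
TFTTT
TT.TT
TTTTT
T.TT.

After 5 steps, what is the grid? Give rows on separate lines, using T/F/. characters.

Step 1: 6 trees catch fire, 2 burn out
  F.FT.
  TFTTT
  F.FTT
  TF.TT
  TTTTT
  T.TT.
Step 2: 6 trees catch fire, 6 burn out
  ...F.
  F.FTT
  ...FT
  F..TT
  TFTTT
  T.TT.
Step 3: 5 trees catch fire, 6 burn out
  .....
  ...FT
  ....F
  ...FT
  F.FTT
  T.TT.
Step 4: 5 trees catch fire, 5 burn out
  .....
  ....F
  .....
  ....F
  ...FT
  F.FT.
Step 5: 2 trees catch fire, 5 burn out
  .....
  .....
  .....
  .....
  ....F
  ...F.

.....
.....
.....
.....
....F
...F.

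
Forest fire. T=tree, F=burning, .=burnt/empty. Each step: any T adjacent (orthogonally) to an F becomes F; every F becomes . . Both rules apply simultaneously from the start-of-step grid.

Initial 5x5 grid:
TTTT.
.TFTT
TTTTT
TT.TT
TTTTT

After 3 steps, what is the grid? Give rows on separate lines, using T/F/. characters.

Step 1: 4 trees catch fire, 1 burn out
  TTFT.
  .F.FT
  TTFTT
  TT.TT
  TTTTT
Step 2: 5 trees catch fire, 4 burn out
  TF.F.
  ....F
  TF.FT
  TT.TT
  TTTTT
Step 3: 5 trees catch fire, 5 burn out
  F....
  .....
  F...F
  TF.FT
  TTTTT

F....
.....
F...F
TF.FT
TTTTT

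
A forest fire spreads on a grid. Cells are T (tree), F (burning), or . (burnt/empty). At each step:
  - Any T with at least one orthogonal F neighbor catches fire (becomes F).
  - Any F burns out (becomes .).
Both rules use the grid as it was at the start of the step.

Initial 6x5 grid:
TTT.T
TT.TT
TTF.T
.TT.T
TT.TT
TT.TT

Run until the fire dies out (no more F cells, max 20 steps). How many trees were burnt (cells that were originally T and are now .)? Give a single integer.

Step 1: +2 fires, +1 burnt (F count now 2)
Step 2: +3 fires, +2 burnt (F count now 3)
Step 3: +3 fires, +3 burnt (F count now 3)
Step 4: +4 fires, +3 burnt (F count now 4)
Step 5: +1 fires, +4 burnt (F count now 1)
Step 6: +0 fires, +1 burnt (F count now 0)
Fire out after step 6
Initially T: 22, now '.': 21
Total burnt (originally-T cells now '.'): 13

Answer: 13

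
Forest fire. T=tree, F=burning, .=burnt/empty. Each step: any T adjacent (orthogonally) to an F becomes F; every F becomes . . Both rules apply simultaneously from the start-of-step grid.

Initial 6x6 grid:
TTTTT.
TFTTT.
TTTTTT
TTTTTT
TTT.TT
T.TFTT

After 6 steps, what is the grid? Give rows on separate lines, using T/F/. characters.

Step 1: 6 trees catch fire, 2 burn out
  TFTTT.
  F.FTT.
  TFTTTT
  TTTTTT
  TTT.TT
  T.F.FT
Step 2: 9 trees catch fire, 6 burn out
  F.FTT.
  ...FT.
  F.FTTT
  TFTTTT
  TTF.FT
  T....F
Step 3: 8 trees catch fire, 9 burn out
  ...FT.
  ....F.
  ...FTT
  F.FTFT
  TF...F
  T.....
Step 4: 5 trees catch fire, 8 burn out
  ....F.
  ......
  ....FT
  ...F.F
  F.....
  T.....
Step 5: 2 trees catch fire, 5 burn out
  ......
  ......
  .....F
  ......
  ......
  F.....
Step 6: 0 trees catch fire, 2 burn out
  ......
  ......
  ......
  ......
  ......
  ......

......
......
......
......
......
......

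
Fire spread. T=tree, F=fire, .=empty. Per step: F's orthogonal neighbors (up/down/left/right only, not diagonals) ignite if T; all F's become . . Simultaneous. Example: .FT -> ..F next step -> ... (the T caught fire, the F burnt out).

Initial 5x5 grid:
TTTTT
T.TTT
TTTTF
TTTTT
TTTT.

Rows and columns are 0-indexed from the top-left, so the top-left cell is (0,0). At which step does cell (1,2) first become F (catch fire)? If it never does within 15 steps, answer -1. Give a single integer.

Step 1: cell (1,2)='T' (+3 fires, +1 burnt)
Step 2: cell (1,2)='T' (+4 fires, +3 burnt)
Step 3: cell (1,2)='F' (+5 fires, +4 burnt)
  -> target ignites at step 3
Step 4: cell (1,2)='.' (+4 fires, +5 burnt)
Step 5: cell (1,2)='.' (+4 fires, +4 burnt)
Step 6: cell (1,2)='.' (+2 fires, +4 burnt)
Step 7: cell (1,2)='.' (+0 fires, +2 burnt)
  fire out at step 7

3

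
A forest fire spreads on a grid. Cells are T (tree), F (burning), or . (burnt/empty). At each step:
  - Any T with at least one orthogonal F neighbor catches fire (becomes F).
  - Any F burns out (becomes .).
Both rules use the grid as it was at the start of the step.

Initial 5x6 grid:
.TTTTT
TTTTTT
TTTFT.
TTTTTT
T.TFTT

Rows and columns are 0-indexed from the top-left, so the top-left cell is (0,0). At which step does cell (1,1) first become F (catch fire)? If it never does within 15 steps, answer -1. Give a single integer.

Step 1: cell (1,1)='T' (+6 fires, +2 burnt)
Step 2: cell (1,1)='T' (+7 fires, +6 burnt)
Step 3: cell (1,1)='F' (+7 fires, +7 burnt)
  -> target ignites at step 3
Step 4: cell (1,1)='.' (+4 fires, +7 burnt)
Step 5: cell (1,1)='.' (+1 fires, +4 burnt)
Step 6: cell (1,1)='.' (+0 fires, +1 burnt)
  fire out at step 6

3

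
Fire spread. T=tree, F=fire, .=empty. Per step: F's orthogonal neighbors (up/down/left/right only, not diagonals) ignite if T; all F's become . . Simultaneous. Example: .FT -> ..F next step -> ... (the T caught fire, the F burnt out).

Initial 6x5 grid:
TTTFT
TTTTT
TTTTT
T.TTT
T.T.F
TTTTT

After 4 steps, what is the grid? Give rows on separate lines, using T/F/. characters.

Step 1: 5 trees catch fire, 2 burn out
  TTF.F
  TTTFT
  TTTTT
  T.TTF
  T.T..
  TTTTF
Step 2: 7 trees catch fire, 5 burn out
  TF...
  TTF.F
  TTTFF
  T.TF.
  T.T..
  TTTF.
Step 3: 5 trees catch fire, 7 burn out
  F....
  TF...
  TTF..
  T.F..
  T.T..
  TTF..
Step 4: 4 trees catch fire, 5 burn out
  .....
  F....
  TF...
  T....
  T.F..
  TF...

.....
F....
TF...
T....
T.F..
TF...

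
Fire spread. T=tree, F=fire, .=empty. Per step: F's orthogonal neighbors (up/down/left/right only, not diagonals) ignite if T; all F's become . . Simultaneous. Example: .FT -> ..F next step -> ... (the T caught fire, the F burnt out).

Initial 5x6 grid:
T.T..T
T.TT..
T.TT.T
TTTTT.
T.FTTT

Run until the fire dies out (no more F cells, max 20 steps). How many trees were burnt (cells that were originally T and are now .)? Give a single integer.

Answer: 17

Derivation:
Step 1: +2 fires, +1 burnt (F count now 2)
Step 2: +4 fires, +2 burnt (F count now 4)
Step 3: +5 fires, +4 burnt (F count now 5)
Step 4: +4 fires, +5 burnt (F count now 4)
Step 5: +1 fires, +4 burnt (F count now 1)
Step 6: +1 fires, +1 burnt (F count now 1)
Step 7: +0 fires, +1 burnt (F count now 0)
Fire out after step 7
Initially T: 19, now '.': 28
Total burnt (originally-T cells now '.'): 17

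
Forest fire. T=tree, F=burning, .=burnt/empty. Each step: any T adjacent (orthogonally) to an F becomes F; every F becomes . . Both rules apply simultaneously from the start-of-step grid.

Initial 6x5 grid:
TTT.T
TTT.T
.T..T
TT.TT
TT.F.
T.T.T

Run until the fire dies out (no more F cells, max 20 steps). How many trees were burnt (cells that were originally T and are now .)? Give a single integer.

Step 1: +1 fires, +1 burnt (F count now 1)
Step 2: +1 fires, +1 burnt (F count now 1)
Step 3: +1 fires, +1 burnt (F count now 1)
Step 4: +1 fires, +1 burnt (F count now 1)
Step 5: +1 fires, +1 burnt (F count now 1)
Step 6: +0 fires, +1 burnt (F count now 0)
Fire out after step 6
Initially T: 19, now '.': 16
Total burnt (originally-T cells now '.'): 5

Answer: 5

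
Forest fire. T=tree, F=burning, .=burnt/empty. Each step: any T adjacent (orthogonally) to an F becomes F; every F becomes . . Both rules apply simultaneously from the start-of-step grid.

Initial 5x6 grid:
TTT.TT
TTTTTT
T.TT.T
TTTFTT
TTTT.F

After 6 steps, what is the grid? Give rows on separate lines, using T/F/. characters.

Step 1: 5 trees catch fire, 2 burn out
  TTT.TT
  TTTTTT
  T.TF.T
  TTF.FF
  TTTF..
Step 2: 5 trees catch fire, 5 burn out
  TTT.TT
  TTTFTT
  T.F..F
  TF....
  TTF...
Step 3: 5 trees catch fire, 5 burn out
  TTT.TT
  TTF.FF
  T.....
  F.....
  TF....
Step 4: 6 trees catch fire, 5 burn out
  TTF.FF
  TF....
  F.....
  ......
  F.....
Step 5: 2 trees catch fire, 6 burn out
  TF....
  F.....
  ......
  ......
  ......
Step 6: 1 trees catch fire, 2 burn out
  F.....
  ......
  ......
  ......
  ......

F.....
......
......
......
......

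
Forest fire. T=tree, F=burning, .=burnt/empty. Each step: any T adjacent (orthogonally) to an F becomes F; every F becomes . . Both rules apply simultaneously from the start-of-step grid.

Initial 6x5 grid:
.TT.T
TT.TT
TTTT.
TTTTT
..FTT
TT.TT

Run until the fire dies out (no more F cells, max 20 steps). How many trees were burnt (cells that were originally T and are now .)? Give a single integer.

Answer: 20

Derivation:
Step 1: +2 fires, +1 burnt (F count now 2)
Step 2: +5 fires, +2 burnt (F count now 5)
Step 3: +5 fires, +5 burnt (F count now 5)
Step 4: +3 fires, +5 burnt (F count now 3)
Step 5: +3 fires, +3 burnt (F count now 3)
Step 6: +2 fires, +3 burnt (F count now 2)
Step 7: +0 fires, +2 burnt (F count now 0)
Fire out after step 7
Initially T: 22, now '.': 28
Total burnt (originally-T cells now '.'): 20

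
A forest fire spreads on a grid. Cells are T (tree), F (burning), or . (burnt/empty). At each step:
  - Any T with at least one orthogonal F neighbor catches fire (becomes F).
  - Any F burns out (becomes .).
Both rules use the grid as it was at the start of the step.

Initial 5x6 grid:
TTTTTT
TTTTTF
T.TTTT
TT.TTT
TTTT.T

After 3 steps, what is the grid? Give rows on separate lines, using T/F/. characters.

Step 1: 3 trees catch fire, 1 burn out
  TTTTTF
  TTTTF.
  T.TTTF
  TT.TTT
  TTTT.T
Step 2: 4 trees catch fire, 3 burn out
  TTTTF.
  TTTF..
  T.TTF.
  TT.TTF
  TTTT.T
Step 3: 5 trees catch fire, 4 burn out
  TTTF..
  TTF...
  T.TF..
  TT.TF.
  TTTT.F

TTTF..
TTF...
T.TF..
TT.TF.
TTTT.F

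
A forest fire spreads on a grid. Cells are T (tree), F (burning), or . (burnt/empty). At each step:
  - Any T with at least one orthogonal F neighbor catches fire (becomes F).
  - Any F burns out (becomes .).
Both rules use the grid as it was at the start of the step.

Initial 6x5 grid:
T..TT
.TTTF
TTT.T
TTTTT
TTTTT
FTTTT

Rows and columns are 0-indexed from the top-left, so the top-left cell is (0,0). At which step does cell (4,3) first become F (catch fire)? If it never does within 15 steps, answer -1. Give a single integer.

Step 1: cell (4,3)='T' (+5 fires, +2 burnt)
Step 2: cell (4,3)='T' (+6 fires, +5 burnt)
Step 3: cell (4,3)='T' (+8 fires, +6 burnt)
Step 4: cell (4,3)='F' (+4 fires, +8 burnt)
  -> target ignites at step 4
Step 5: cell (4,3)='.' (+0 fires, +4 burnt)
  fire out at step 5

4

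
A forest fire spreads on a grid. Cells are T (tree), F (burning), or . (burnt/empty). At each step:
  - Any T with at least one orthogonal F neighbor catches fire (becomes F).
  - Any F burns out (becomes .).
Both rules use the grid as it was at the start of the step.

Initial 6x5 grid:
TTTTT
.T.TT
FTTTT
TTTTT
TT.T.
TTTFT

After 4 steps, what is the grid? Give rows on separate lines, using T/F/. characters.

Step 1: 5 trees catch fire, 2 burn out
  TTTTT
  .T.TT
  .FTTT
  FTTTT
  TT.F.
  TTF.F
Step 2: 6 trees catch fire, 5 burn out
  TTTTT
  .F.TT
  ..FTT
  .FTFT
  FT...
  TF...
Step 3: 6 trees catch fire, 6 burn out
  TFTTT
  ...TT
  ...FT
  ..F.F
  .F...
  F....
Step 4: 4 trees catch fire, 6 burn out
  F.FTT
  ...FT
  ....F
  .....
  .....
  .....

F.FTT
...FT
....F
.....
.....
.....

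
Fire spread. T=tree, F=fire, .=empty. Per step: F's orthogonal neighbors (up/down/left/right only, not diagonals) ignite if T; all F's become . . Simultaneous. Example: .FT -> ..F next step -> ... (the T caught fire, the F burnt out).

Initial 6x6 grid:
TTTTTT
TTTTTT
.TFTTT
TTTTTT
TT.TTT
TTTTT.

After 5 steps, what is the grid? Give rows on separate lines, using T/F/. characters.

Step 1: 4 trees catch fire, 1 burn out
  TTTTTT
  TTFTTT
  .F.FTT
  TTFTTT
  TT.TTT
  TTTTT.
Step 2: 6 trees catch fire, 4 burn out
  TTFTTT
  TF.FTT
  ....FT
  TF.FTT
  TT.TTT
  TTTTT.
Step 3: 9 trees catch fire, 6 burn out
  TF.FTT
  F...FT
  .....F
  F...FT
  TF.FTT
  TTTTT.
Step 4: 8 trees catch fire, 9 burn out
  F...FT
  .....F
  ......
  .....F
  F...FT
  TFTFT.
Step 5: 5 trees catch fire, 8 burn out
  .....F
  ......
  ......
  ......
  .....F
  F.F.F.

.....F
......
......
......
.....F
F.F.F.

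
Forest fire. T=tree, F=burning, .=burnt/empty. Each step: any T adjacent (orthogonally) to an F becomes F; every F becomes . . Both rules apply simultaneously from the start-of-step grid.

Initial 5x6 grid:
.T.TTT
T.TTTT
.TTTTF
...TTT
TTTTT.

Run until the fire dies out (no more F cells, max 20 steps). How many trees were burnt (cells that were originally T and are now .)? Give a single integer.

Step 1: +3 fires, +1 burnt (F count now 3)
Step 2: +4 fires, +3 burnt (F count now 4)
Step 3: +5 fires, +4 burnt (F count now 5)
Step 4: +4 fires, +5 burnt (F count now 4)
Step 5: +1 fires, +4 burnt (F count now 1)
Step 6: +1 fires, +1 burnt (F count now 1)
Step 7: +1 fires, +1 burnt (F count now 1)
Step 8: +0 fires, +1 burnt (F count now 0)
Fire out after step 8
Initially T: 21, now '.': 28
Total burnt (originally-T cells now '.'): 19

Answer: 19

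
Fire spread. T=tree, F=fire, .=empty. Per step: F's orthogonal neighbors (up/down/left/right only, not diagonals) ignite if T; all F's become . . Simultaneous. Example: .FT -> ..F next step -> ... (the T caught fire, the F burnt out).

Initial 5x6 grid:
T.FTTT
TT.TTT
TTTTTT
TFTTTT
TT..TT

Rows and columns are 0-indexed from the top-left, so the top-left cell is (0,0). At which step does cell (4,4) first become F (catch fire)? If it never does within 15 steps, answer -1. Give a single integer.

Step 1: cell (4,4)='T' (+5 fires, +2 burnt)
Step 2: cell (4,4)='T' (+7 fires, +5 burnt)
Step 3: cell (4,4)='T' (+5 fires, +7 burnt)
Step 4: cell (4,4)='F' (+5 fires, +5 burnt)
  -> target ignites at step 4
Step 5: cell (4,4)='.' (+2 fires, +5 burnt)
Step 6: cell (4,4)='.' (+0 fires, +2 burnt)
  fire out at step 6

4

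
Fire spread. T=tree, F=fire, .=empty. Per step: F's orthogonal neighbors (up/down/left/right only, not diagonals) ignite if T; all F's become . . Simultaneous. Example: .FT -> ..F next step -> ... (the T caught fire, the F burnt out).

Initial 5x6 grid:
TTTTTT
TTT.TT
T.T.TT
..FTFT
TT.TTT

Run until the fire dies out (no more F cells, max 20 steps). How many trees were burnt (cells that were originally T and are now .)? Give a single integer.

Answer: 20

Derivation:
Step 1: +5 fires, +2 burnt (F count now 5)
Step 2: +5 fires, +5 burnt (F count now 5)
Step 3: +4 fires, +5 burnt (F count now 4)
Step 4: +4 fires, +4 burnt (F count now 4)
Step 5: +2 fires, +4 burnt (F count now 2)
Step 6: +0 fires, +2 burnt (F count now 0)
Fire out after step 6
Initially T: 22, now '.': 28
Total burnt (originally-T cells now '.'): 20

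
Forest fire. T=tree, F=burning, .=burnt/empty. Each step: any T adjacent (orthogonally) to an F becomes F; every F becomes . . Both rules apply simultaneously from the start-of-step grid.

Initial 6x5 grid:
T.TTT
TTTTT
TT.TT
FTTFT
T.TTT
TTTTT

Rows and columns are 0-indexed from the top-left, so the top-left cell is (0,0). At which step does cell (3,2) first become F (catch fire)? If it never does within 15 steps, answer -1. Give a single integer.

Step 1: cell (3,2)='F' (+7 fires, +2 burnt)
  -> target ignites at step 1
Step 2: cell (3,2)='.' (+8 fires, +7 burnt)
Step 3: cell (3,2)='.' (+8 fires, +8 burnt)
Step 4: cell (3,2)='.' (+2 fires, +8 burnt)
Step 5: cell (3,2)='.' (+0 fires, +2 burnt)
  fire out at step 5

1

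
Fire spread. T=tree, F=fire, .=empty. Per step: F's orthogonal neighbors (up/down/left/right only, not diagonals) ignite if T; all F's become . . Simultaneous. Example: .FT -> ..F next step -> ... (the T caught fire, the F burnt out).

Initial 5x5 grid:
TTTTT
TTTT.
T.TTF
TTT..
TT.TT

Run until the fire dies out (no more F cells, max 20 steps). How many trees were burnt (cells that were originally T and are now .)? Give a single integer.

Answer: 17

Derivation:
Step 1: +1 fires, +1 burnt (F count now 1)
Step 2: +2 fires, +1 burnt (F count now 2)
Step 3: +3 fires, +2 burnt (F count now 3)
Step 4: +4 fires, +3 burnt (F count now 4)
Step 5: +4 fires, +4 burnt (F count now 4)
Step 6: +3 fires, +4 burnt (F count now 3)
Step 7: +0 fires, +3 burnt (F count now 0)
Fire out after step 7
Initially T: 19, now '.': 23
Total burnt (originally-T cells now '.'): 17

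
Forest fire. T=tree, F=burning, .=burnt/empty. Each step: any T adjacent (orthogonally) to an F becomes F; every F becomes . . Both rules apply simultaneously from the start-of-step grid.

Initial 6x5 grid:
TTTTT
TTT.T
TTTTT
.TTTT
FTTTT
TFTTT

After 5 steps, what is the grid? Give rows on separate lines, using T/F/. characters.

Step 1: 3 trees catch fire, 2 burn out
  TTTTT
  TTT.T
  TTTTT
  .TTTT
  .FTTT
  F.FTT
Step 2: 3 trees catch fire, 3 burn out
  TTTTT
  TTT.T
  TTTTT
  .FTTT
  ..FTT
  ...FT
Step 3: 4 trees catch fire, 3 burn out
  TTTTT
  TTT.T
  TFTTT
  ..FTT
  ...FT
  ....F
Step 4: 5 trees catch fire, 4 burn out
  TTTTT
  TFT.T
  F.FTT
  ...FT
  ....F
  .....
Step 5: 5 trees catch fire, 5 burn out
  TFTTT
  F.F.T
  ...FT
  ....F
  .....
  .....

TFTTT
F.F.T
...FT
....F
.....
.....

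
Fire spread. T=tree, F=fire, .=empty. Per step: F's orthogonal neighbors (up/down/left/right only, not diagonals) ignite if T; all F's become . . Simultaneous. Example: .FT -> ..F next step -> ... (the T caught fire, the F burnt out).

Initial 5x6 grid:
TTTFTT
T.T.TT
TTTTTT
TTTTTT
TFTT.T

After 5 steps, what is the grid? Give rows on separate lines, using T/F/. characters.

Step 1: 5 trees catch fire, 2 burn out
  TTF.FT
  T.T.TT
  TTTTTT
  TFTTTT
  F.FT.T
Step 2: 8 trees catch fire, 5 burn out
  TF...F
  T.F.FT
  TFTTTT
  F.FTTT
  ...F.T
Step 3: 6 trees catch fire, 8 burn out
  F.....
  T....F
  F.FTFT
  ...FTT
  .....T
Step 4: 4 trees catch fire, 6 burn out
  ......
  F.....
  ...F.F
  ....FT
  .....T
Step 5: 1 trees catch fire, 4 burn out
  ......
  ......
  ......
  .....F
  .....T

......
......
......
.....F
.....T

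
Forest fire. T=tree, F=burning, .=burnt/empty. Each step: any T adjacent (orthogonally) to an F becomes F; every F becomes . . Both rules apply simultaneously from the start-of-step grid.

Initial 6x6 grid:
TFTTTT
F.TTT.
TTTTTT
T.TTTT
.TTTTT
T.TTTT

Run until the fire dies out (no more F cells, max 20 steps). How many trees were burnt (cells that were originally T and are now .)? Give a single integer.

Answer: 28

Derivation:
Step 1: +3 fires, +2 burnt (F count now 3)
Step 2: +4 fires, +3 burnt (F count now 4)
Step 3: +3 fires, +4 burnt (F count now 3)
Step 4: +4 fires, +3 burnt (F count now 4)
Step 5: +3 fires, +4 burnt (F count now 3)
Step 6: +5 fires, +3 burnt (F count now 5)
Step 7: +3 fires, +5 burnt (F count now 3)
Step 8: +2 fires, +3 burnt (F count now 2)
Step 9: +1 fires, +2 burnt (F count now 1)
Step 10: +0 fires, +1 burnt (F count now 0)
Fire out after step 10
Initially T: 29, now '.': 35
Total burnt (originally-T cells now '.'): 28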